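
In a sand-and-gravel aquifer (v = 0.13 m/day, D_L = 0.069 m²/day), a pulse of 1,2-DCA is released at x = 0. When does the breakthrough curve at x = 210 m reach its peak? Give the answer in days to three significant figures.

For the 1D instantaneous-source solution, setting ∂C/∂t = 0 at fixed x gives v²t² + 2Dt − x² = 0, so t = (√(D² + v²x²) − D)/v².
√(D² + v²x²) = √(0.069² + 0.13² × 210²) = 27.30; v² = 0.0169.
t = (27.30 − 0.069)/0.0169 = 1610 days (vs. the pure-advection estimate x/v = 1620 d).

1610 days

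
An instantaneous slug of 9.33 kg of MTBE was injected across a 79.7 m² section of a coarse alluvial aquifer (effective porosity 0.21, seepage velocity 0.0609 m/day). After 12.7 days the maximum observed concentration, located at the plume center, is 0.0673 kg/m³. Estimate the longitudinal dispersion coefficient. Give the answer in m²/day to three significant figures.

0.430 m²/day

At the plume center C_max = M/(n_e·A·√(4πDt)), so D = M²/(4πt·(n_e·A·C_max)²).
n_e·A·C_max = 0.21 × 79.7 × 0.0673 = 1.126 kg/m.
D = 9.33²/(4π × 12.7 × 1.126²) = 0.430 m²/day.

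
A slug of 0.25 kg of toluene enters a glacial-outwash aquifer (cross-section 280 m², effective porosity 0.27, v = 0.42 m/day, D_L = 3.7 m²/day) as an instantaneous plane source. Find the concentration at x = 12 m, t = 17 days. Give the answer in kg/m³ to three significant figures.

For an instantaneous plane source, C(x,t) = M/(n_e·A·√(4πDt)) · exp(−(x−vt)²/(4Dt)), with n_e·A the pore (flow) area.
Plume center vt = 0.42 × 17 = 7.14 m, so the well at 12 m is 4.86 m downgradient of the peak.
√(4πDt) = 28.11 m, giving peak height M/(n_e·A·√(4πDt)) = 0.25/(0.27 × 280 × 28.11) = 0.0001176 kg/m³.
(x−vt)²/(4Dt) = (4.86)²/(4 × 3.7 × 17) = 0.09388; exp(−0.09388) = 0.9104.
C = 0.0001176 × 0.9104 = 0.000107 kg/m³.

0.000107 kg/m³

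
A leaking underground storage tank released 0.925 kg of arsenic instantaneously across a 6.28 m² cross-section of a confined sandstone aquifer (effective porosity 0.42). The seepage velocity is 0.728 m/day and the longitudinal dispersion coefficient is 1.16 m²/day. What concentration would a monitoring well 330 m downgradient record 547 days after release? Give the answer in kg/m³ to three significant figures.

For an instantaneous plane source, C(x,t) = M/(n_e·A·√(4πDt)) · exp(−(x−vt)²/(4Dt)), with n_e·A the pore (flow) area.
Plume center vt = 0.728 × 547 = 398.216 m, so the well at 330 m is 68.216 m upgradient of the peak.
√(4πDt) = 89.30 m, giving peak height M/(n_e·A·√(4πDt)) = 0.925/(0.42 × 6.28 × 89.30) = 0.003927 kg/m³.
(x−vt)²/(4Dt) = (-68.216)²/(4 × 1.16 × 547) = 1.833; exp(−1.833) = 0.1599.
C = 0.003927 × 0.1599 = 0.000628 kg/m³.

0.000628 kg/m³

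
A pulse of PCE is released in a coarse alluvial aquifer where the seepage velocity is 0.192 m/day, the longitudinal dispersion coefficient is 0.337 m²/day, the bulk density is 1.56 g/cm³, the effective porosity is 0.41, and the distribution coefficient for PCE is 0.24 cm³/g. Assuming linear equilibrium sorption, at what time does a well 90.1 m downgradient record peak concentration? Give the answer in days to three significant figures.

880 days

Retardation factor R = 1 + ρ_b·K_d/n = 1 + 1.56 × 0.24/0.41 = 1.913.
Sorption retards both mechanisms: v_R = v/R = 0.1004 m/day, D_R = D/R = 0.1762 m²/day.
Peak time from v_R²t² + 2D_R t − x² = 0: t = (√(D_R² + v_R²x²) − D_R)/v_R².
√(D_R² + v_R²x²) = √(0.1762² + 0.1004² × 90.1²) = 9.048; v_R² = 0.01008.
t = (9.048 − 0.1762)/0.01008 = 880 days.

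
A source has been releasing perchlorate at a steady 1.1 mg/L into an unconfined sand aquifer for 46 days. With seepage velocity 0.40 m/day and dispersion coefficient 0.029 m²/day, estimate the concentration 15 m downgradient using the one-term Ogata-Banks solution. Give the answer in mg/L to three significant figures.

1.08 mg/L

For a continuous step input, C/C₀ ≈ ½·erfc((x−vt)/(2√(Dt))).
vt = 0.40 × 46 = 18.4 m and 2√(Dt) = 2√(0.029 × 46) = 2.310 m.
Argument (x−vt)/(2√(Dt)) = (15 − 18.4)/2.310 = -1.472; ½·erfc(-1.472) = 0.9813.
C = 1.1 × 0.9813 = 1.08 mg/L.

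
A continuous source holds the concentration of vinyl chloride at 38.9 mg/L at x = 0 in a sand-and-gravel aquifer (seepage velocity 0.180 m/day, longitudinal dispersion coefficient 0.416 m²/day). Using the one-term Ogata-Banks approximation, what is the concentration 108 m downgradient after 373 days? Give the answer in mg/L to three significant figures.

0.396 mg/L

For a continuous step input, C/C₀ ≈ ½·erfc((x−vt)/(2√(Dt))).
vt = 0.180 × 373 = 67.14 m and 2√(Dt) = 2√(0.416 × 373) = 24.91 m.
Argument (x−vt)/(2√(Dt)) = (108 − 67.14)/24.91 = 1.640; ½·erfc(1.640) = 0.01019.
C = 38.9 × 0.01019 = 0.396 mg/L.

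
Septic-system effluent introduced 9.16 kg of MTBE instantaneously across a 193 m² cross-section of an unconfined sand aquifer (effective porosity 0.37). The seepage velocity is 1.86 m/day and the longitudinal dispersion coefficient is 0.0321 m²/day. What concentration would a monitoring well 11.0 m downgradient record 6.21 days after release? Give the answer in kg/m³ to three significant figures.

For an instantaneous plane source, C(x,t) = M/(n_e·A·√(4πDt)) · exp(−(x−vt)²/(4Dt)), with n_e·A the pore (flow) area.
Plume center vt = 1.86 × 6.21 = 11.5506 m, so the well at 11.0 m is 0.5506 m upgradient of the peak.
√(4πDt) = 1.583 m, giving peak height M/(n_e·A·√(4πDt)) = 9.16/(0.37 × 193 × 1.583) = 0.08103 kg/m³.
(x−vt)²/(4Dt) = (-0.5506)²/(4 × 0.0321 × 6.21) = 0.3802; exp(−0.3802) = 0.6837.
C = 0.08103 × 0.6837 = 0.0554 kg/m³.

0.0554 kg/m³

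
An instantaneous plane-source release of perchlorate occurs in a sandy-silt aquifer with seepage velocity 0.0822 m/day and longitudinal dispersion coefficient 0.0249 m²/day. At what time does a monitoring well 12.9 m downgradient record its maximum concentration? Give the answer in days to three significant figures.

For the 1D instantaneous-source solution, setting ∂C/∂t = 0 at fixed x gives v²t² + 2Dt − x² = 0, so t = (√(D² + v²x²) − D)/v².
√(D² + v²x²) = √(0.0249² + 0.0822² × 12.9²) = 1.061; v² = 0.00675684.
t = (1.061 − 0.0249)/0.00675684 = 153 days (vs. the pure-advection estimate x/v = 157 d).

153 days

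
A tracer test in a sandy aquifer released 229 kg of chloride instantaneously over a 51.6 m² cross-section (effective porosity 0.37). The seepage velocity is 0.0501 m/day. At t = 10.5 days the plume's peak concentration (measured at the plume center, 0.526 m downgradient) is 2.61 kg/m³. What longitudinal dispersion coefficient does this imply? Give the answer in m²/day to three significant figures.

At the plume center C_max = M/(n_e·A·√(4πDt)), so D = M²/(4πt·(n_e·A·C_max)²).
n_e·A·C_max = 0.37 × 51.6 × 2.61 = 49.83 kg/m.
D = 229²/(4π × 10.5 × 49.83²) = 0.160 m²/day.

0.160 m²/day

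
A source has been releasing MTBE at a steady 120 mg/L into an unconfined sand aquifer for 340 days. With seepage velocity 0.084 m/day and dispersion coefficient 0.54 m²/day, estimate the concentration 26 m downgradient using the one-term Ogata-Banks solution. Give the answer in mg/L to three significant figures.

For a continuous step input, C/C₀ ≈ ½·erfc((x−vt)/(2√(Dt))).
vt = 0.084 × 340 = 28.56 m and 2√(Dt) = 2√(0.54 × 340) = 27.10 m.
Argument (x−vt)/(2√(Dt)) = (26 − 28.56)/27.10 = -0.09446; ½·erfc(-0.09446) = 0.5531.
C = 120 × 0.5531 = 66.4 mg/L.

66.4 mg/L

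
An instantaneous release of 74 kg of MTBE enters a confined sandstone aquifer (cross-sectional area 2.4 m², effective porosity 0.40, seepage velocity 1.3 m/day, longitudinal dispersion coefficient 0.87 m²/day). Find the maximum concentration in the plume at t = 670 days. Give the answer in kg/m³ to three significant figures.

0.901 kg/m³

The peak of an instantaneous 1D plume sits at x = vt; there the Gaussian factor is 1 and C_max = M/(n_e·A·√(4πDt)), where n_e·A is the pore area the mass is dissolved in.
√(4πDt) = √(4π × 0.87 × 670) = 85.59 m, so C_max = 74/(0.40 × 2.4 × 85.59) = 0.901 kg/m³.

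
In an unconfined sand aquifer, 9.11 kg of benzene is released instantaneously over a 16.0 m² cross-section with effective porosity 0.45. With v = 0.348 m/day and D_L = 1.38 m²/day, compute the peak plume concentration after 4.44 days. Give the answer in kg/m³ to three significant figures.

The peak of an instantaneous 1D plume sits at x = vt; there the Gaussian factor is 1 and C_max = M/(n_e·A·√(4πDt)), where n_e·A is the pore area the mass is dissolved in.
√(4πDt) = √(4π × 1.38 × 4.44) = 8.775 m, so C_max = 9.11/(0.45 × 16.0 × 8.775) = 0.144 kg/m³.

0.144 kg/m³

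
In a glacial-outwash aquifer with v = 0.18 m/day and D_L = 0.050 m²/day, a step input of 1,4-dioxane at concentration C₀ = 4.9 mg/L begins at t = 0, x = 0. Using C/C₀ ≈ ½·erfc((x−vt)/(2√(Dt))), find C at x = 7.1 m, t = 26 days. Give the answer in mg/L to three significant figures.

For a continuous step input, C/C₀ ≈ ½·erfc((x−vt)/(2√(Dt))).
vt = 0.18 × 26 = 4.68 m and 2√(Dt) = 2√(0.050 × 26) = 2.280 m.
Argument (x−vt)/(2√(Dt)) = (7.1 − 4.68)/2.280 = 1.061; ½·erfc(1.061) = 0.06674.
C = 4.9 × 0.06674 = 0.327 mg/L.

0.327 mg/L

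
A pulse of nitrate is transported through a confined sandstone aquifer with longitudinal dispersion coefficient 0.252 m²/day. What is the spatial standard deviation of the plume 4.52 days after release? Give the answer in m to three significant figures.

Dispersive spreading gives a Gaussian with σ² = 2Dt; advection only shifts the center.
σ = √(2 × 0.252 × 4.52) = 1.51 m.

1.51 m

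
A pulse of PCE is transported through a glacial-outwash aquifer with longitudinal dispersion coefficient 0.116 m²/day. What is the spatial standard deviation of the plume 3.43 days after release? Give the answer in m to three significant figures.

Dispersive spreading gives a Gaussian with σ² = 2Dt; advection only shifts the center.
σ = √(2 × 0.116 × 3.43) = 0.892 m.

0.892 m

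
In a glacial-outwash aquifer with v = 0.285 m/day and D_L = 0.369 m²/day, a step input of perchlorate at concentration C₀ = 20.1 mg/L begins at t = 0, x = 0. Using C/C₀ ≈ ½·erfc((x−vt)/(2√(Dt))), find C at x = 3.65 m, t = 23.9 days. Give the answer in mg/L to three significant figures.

15.6 mg/L

For a continuous step input, C/C₀ ≈ ½·erfc((x−vt)/(2√(Dt))).
vt = 0.285 × 23.9 = 6.8115 m and 2√(Dt) = 2√(0.369 × 23.9) = 5.939 m.
Argument (x−vt)/(2√(Dt)) = (3.65 − 6.8115)/5.939 = -0.5323; ½·erfc(-0.5323) = 0.7742.
C = 20.1 × 0.7742 = 15.6 mg/L.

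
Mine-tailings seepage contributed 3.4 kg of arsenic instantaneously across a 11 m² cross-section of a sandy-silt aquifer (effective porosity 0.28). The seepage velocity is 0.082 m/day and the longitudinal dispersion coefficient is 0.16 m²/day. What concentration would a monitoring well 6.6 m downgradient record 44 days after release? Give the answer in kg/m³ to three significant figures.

0.0854 kg/m³

For an instantaneous plane source, C(x,t) = M/(n_e·A·√(4πDt)) · exp(−(x−vt)²/(4Dt)), with n_e·A the pore (flow) area.
Plume center vt = 0.082 × 44 = 3.608 m, so the well at 6.6 m is 2.992 m downgradient of the peak.
√(4πDt) = 9.406 m, giving peak height M/(n_e·A·√(4πDt)) = 3.4/(0.28 × 11 × 9.406) = 0.1174 kg/m³.
(x−vt)²/(4Dt) = (2.992)²/(4 × 0.16 × 44) = 0.3179; exp(−0.3179) = 0.7277.
C = 0.1174 × 0.7277 = 0.0854 kg/m³.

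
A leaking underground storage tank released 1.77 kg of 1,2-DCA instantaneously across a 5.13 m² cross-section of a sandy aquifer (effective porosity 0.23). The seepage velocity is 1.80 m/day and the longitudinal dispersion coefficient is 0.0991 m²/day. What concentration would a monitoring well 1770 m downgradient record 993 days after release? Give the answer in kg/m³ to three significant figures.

For an instantaneous plane source, C(x,t) = M/(n_e·A·√(4πDt)) · exp(−(x−vt)²/(4Dt)), with n_e·A the pore (flow) area.
Plume center vt = 1.80 × 993 = 1787.4 m, so the well at 1770 m is 17.4 m upgradient of the peak.
√(4πDt) = 35.17 m, giving peak height M/(n_e·A·√(4πDt)) = 1.77/(0.23 × 5.13 × 35.17) = 0.04265 kg/m³.
(x−vt)²/(4Dt) = (-17.4)²/(4 × 0.0991 × 993) = 0.7692; exp(−0.7692) = 0.4634.
C = 0.04265 × 0.4634 = 0.0198 kg/m³.

0.0198 kg/m³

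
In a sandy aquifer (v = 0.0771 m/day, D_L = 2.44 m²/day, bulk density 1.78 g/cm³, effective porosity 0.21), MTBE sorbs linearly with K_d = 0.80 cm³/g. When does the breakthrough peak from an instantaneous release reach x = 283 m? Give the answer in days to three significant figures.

25500 days

Retardation factor R = 1 + ρ_b·K_d/n = 1 + 1.78 × 0.80/0.21 = 7.781.
Sorption retards both mechanisms: v_R = v/R = 0.009909 m/day, D_R = D/R = 0.3136 m²/day.
Peak time from v_R²t² + 2D_R t − x² = 0: t = (√(D_R² + v_R²x²) − D_R)/v_R².
√(D_R² + v_R²x²) = √(0.3136² + 0.009909² × 283²) = 2.822; v_R² = 9.819e-05.
t = (2.822 − 0.3136)/9.819e-05 = 25500 days.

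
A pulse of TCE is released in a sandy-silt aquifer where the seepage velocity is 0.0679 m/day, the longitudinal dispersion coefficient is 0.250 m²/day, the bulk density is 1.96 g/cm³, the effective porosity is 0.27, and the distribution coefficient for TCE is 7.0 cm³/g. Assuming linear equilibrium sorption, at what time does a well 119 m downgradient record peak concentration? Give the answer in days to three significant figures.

88000 days

Retardation factor R = 1 + ρ_b·K_d/n = 1 + 1.96 × 7.0/0.27 = 51.81.
Sorption retards both mechanisms: v_R = v/R = 0.001311 m/day, D_R = D/R = 0.004825 m²/day.
Peak time from v_R²t² + 2D_R t − x² = 0: t = (√(D_R² + v_R²x²) − D_R)/v_R².
√(D_R² + v_R²x²) = √(0.004825² + 0.001311² × 119²) = 0.1561; v_R² = 1.719e-06.
t = (0.1561 − 0.004825)/1.719e-06 = 88000 days.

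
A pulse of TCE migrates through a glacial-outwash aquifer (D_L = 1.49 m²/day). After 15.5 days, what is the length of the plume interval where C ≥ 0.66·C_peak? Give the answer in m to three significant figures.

The plume is Gaussian with σ = √(2Dt) = √(2 × 1.49 × 15.5) = 6.796 m.
C/C_peak = exp(−Δx²/(2σ²)) = 0.66 ⇒ Δx = σ·√(−2 ln 0.66) = 6.796 × 0.9116 = 6.195 m.
Width = 2Δx = 12.4 m.

12.4 m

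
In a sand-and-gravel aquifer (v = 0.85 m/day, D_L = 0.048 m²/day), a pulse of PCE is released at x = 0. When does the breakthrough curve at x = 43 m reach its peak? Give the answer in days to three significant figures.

50.5 days

For the 1D instantaneous-source solution, setting ∂C/∂t = 0 at fixed x gives v²t² + 2Dt − x² = 0, so t = (√(D² + v²x²) − D)/v².
√(D² + v²x²) = √(0.048² + 0.85² × 43²) = 36.55; v² = 0.7225.
t = (36.55 − 0.048)/0.7225 = 50.5 days (vs. the pure-advection estimate x/v = 50.6 d).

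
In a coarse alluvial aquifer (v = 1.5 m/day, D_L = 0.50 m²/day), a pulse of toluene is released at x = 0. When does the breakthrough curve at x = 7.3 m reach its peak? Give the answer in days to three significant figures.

For the 1D instantaneous-source solution, setting ∂C/∂t = 0 at fixed x gives v²t² + 2Dt − x² = 0, so t = (√(D² + v²x²) − D)/v².
√(D² + v²x²) = √(0.50² + 1.5² × 7.3²) = 10.96; v² = 2.25.
t = (10.96 − 0.50)/2.25 = 4.65 days (vs. the pure-advection estimate x/v = 4.87 d).

4.65 days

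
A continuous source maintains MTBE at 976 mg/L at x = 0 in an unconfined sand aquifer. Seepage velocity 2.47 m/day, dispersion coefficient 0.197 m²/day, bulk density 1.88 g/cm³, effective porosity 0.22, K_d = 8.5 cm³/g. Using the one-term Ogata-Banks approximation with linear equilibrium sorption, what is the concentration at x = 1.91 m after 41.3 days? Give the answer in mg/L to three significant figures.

Retardation factor R = 1 + ρ_b·K_d/n = 1 + 1.88 × 8.5/0.22 = 73.64.
Sorption retards both mechanisms: v_R = v/R = 0.03354 m/day, D_R = D/R = 0.002675 m²/day.
v_R·t = 0.03354 × 41.3 = 1.385202 m; 2√(D_R t) = 0.6648 m; argument = (1.91 − 1.385202)/0.6648 = 0.7894.
C = C₀ × ½·erfc(0.7894) = 976 × 0.1321 = 129 mg/L.

129 mg/L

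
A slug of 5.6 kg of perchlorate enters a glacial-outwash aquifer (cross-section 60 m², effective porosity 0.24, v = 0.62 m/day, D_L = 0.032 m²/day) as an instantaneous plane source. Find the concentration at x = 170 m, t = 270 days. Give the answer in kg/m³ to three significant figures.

0.0307 kg/m³

For an instantaneous plane source, C(x,t) = M/(n_e·A·√(4πDt)) · exp(−(x−vt)²/(4Dt)), with n_e·A the pore (flow) area.
Plume center vt = 0.62 × 270 = 167.4 m, so the well at 170 m is 2.6 m downgradient of the peak.
√(4πDt) = 10.42 m, giving peak height M/(n_e·A·√(4πDt)) = 5.6/(0.24 × 60 × 10.42) = 0.03732 kg/m³.
(x−vt)²/(4Dt) = (2.6)²/(4 × 0.032 × 270) = 0.1956; exp(−0.1956) = 0.8223.
C = 0.03732 × 0.8223 = 0.0307 kg/m³.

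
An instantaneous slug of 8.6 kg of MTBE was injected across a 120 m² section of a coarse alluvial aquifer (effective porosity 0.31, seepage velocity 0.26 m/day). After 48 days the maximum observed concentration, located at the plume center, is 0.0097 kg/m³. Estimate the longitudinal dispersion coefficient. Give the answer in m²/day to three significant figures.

At the plume center C_max = M/(n_e·A·√(4πDt)), so D = M²/(4πt·(n_e·A·C_max)²).
n_e·A·C_max = 0.31 × 120 × 0.0097 = 0.3608 kg/m.
D = 8.6²/(4π × 48 × 0.3608²) = 0.942 m²/day.

0.942 m²/day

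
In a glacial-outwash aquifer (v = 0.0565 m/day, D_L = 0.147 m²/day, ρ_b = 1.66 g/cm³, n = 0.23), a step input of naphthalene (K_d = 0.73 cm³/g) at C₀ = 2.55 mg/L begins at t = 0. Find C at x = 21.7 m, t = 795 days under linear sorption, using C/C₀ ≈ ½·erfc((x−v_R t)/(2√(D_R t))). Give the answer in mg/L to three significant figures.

0.0221 mg/L

Retardation factor R = 1 + ρ_b·K_d/n = 1 + 1.66 × 0.73/0.23 = 6.269.
Sorption retards both mechanisms: v_R = v/R = 0.009013 m/day, D_R = D/R = 0.02345 m²/day.
v_R·t = 0.009013 × 795 = 7.165335 m; 2√(D_R t) = 8.635 m; argument = (21.7 − 7.165335)/8.635 = 1.683.
C = C₀ × ½·erfc(1.683) = 2.55 × 0.008653 = 0.0221 mg/L.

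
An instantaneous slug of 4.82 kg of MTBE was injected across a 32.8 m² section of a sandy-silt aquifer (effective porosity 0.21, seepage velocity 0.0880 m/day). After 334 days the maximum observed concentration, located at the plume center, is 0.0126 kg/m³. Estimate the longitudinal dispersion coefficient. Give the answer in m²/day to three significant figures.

0.735 m²/day

At the plume center C_max = M/(n_e·A·√(4πDt)), so D = M²/(4πt·(n_e·A·C_max)²).
n_e·A·C_max = 0.21 × 32.8 × 0.0126 = 0.08679 kg/m.
D = 4.82²/(4π × 334 × 0.08679²) = 0.735 m²/day.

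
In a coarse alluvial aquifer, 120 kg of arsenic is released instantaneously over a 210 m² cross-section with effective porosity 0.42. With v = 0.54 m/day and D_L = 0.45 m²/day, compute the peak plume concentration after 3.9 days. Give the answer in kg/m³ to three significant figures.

0.290 kg/m³

The peak of an instantaneous 1D plume sits at x = vt; there the Gaussian factor is 1 and C_max = M/(n_e·A·√(4πDt)), where n_e·A is the pore area the mass is dissolved in.
√(4πDt) = √(4π × 0.45 × 3.9) = 4.696 m, so C_max = 120/(0.42 × 210 × 4.696) = 0.290 kg/m³.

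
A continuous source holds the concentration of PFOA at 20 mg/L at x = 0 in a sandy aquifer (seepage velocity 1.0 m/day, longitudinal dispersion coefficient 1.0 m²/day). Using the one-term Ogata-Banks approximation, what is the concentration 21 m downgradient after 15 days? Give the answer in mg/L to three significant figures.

2.73 mg/L

For a continuous step input, C/C₀ ≈ ½·erfc((x−vt)/(2√(Dt))).
vt = 1.0 × 15 = 15 m and 2√(Dt) = 2√(1.0 × 15) = 7.746 m.
Argument (x−vt)/(2√(Dt)) = (21 − 15)/7.746 = 0.7746; ½·erfc(0.7746) = 0.1367.
C = 20 × 0.1367 = 2.73 mg/L.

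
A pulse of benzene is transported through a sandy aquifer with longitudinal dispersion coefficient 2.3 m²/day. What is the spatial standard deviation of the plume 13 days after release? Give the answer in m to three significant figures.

7.73 m

Dispersive spreading gives a Gaussian with σ² = 2Dt; advection only shifts the center.
σ = √(2 × 2.3 × 13) = 7.73 m.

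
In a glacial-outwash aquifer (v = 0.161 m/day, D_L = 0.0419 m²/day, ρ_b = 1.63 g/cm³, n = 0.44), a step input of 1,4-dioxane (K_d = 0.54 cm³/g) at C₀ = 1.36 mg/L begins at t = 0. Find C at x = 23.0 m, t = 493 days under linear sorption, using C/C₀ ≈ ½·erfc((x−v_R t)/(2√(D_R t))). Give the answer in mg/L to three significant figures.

1.12 mg/L

Retardation factor R = 1 + ρ_b·K_d/n = 1 + 1.63 × 0.54/0.44 = 3.000.
Sorption retards both mechanisms: v_R = v/R = 0.05367 m/day, D_R = D/R = 0.01397 m²/day.
v_R·t = 0.05367 × 493 = 26.45931 m; 2√(D_R t) = 5.249 m; argument = (23.0 − 26.45931)/5.249 = -0.6590.
C = C₀ × ½·erfc(-0.6590) = 1.36 × 0.8243 = 1.12 mg/L.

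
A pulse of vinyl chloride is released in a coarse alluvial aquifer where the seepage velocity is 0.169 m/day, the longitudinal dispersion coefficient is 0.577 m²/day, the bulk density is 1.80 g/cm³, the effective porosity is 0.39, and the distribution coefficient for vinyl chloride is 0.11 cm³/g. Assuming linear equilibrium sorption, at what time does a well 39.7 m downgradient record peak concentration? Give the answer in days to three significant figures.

Retardation factor R = 1 + ρ_b·K_d/n = 1 + 1.80 × 0.11/0.39 = 1.508.
Sorption retards both mechanisms: v_R = v/R = 0.1121 m/day, D_R = D/R = 0.3826 m²/day.
Peak time from v_R²t² + 2D_R t − x² = 0: t = (√(D_R² + v_R²x²) − D_R)/v_R².
√(D_R² + v_R²x²) = √(0.3826² + 0.1121² × 39.7²) = 4.467; v_R² = 0.01257.
t = (4.467 − 0.3826)/0.01257 = 325 days.

325 days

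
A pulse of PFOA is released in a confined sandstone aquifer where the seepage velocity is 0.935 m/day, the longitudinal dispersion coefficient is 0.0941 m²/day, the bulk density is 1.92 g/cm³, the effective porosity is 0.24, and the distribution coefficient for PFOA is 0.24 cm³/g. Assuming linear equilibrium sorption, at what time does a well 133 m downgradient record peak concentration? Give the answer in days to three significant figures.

415 days

Retardation factor R = 1 + ρ_b·K_d/n = 1 + 1.92 × 0.24/0.24 = 2.920.
Sorption retards both mechanisms: v_R = v/R = 0.3202 m/day, D_R = D/R = 0.03223 m²/day.
Peak time from v_R²t² + 2D_R t − x² = 0: t = (√(D_R² + v_R²x²) − D_R)/v_R².
√(D_R² + v_R²x²) = √(0.03223² + 0.3202² × 133²) = 42.59; v_R² = 0.1025.
t = (42.59 − 0.03223)/0.1025 = 415 days.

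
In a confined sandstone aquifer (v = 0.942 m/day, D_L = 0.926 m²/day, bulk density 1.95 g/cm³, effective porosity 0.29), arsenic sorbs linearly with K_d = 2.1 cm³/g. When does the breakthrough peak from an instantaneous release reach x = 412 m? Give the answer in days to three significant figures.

Retardation factor R = 1 + ρ_b·K_d/n = 1 + 1.95 × 2.1/0.29 = 15.12.
Sorption retards both mechanisms: v_R = v/R = 0.06230 m/day, D_R = D/R = 0.06124 m²/day.
Peak time from v_R²t² + 2D_R t − x² = 0: t = (√(D_R² + v_R²x²) − D_R)/v_R².
√(D_R² + v_R²x²) = √(0.06124² + 0.06230² × 412²) = 25.67; v_R² = 0.003881.
t = (25.67 − 0.06124)/0.003881 = 6600 days.

6600 days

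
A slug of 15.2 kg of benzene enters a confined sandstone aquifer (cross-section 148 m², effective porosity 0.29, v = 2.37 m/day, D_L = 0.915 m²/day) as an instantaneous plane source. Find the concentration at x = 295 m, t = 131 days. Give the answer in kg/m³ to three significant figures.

0.00554 kg/m³

For an instantaneous plane source, C(x,t) = M/(n_e·A·√(4πDt)) · exp(−(x−vt)²/(4Dt)), with n_e·A the pore (flow) area.
Plume center vt = 2.37 × 131 = 310.47 m, so the well at 295 m is 15.47 m upgradient of the peak.
√(4πDt) = 38.81 m, giving peak height M/(n_e·A·√(4πDt)) = 15.2/(0.29 × 148 × 38.81) = 0.009125 kg/m³.
(x−vt)²/(4Dt) = (-15.47)²/(4 × 0.915 × 131) = 0.4991; exp(−0.4991) = 0.6071.
C = 0.009125 × 0.6071 = 0.00554 kg/m³.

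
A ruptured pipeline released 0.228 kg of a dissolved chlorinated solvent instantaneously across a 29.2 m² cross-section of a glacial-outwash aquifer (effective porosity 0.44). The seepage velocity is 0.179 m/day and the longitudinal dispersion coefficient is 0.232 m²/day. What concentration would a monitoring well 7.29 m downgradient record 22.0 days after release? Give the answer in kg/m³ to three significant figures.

For an instantaneous plane source, C(x,t) = M/(n_e·A·√(4πDt)) · exp(−(x−vt)²/(4Dt)), with n_e·A the pore (flow) area.
Plume center vt = 0.179 × 22.0 = 3.938 m, so the well at 7.29 m is 3.352 m downgradient of the peak.
√(4πDt) = 8.009 m, giving peak height M/(n_e·A·√(4πDt)) = 0.228/(0.44 × 29.2 × 8.009) = 0.002216 kg/m³.
(x−vt)²/(4Dt) = (3.352)²/(4 × 0.232 × 22.0) = 0.5503; exp(−0.5503) = 0.5768.
C = 0.002216 × 0.5768 = 0.00128 kg/m³.

0.00128 kg/m³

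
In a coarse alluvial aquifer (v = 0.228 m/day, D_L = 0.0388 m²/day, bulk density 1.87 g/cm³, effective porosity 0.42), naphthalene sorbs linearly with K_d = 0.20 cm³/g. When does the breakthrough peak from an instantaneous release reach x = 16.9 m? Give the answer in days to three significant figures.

Retardation factor R = 1 + ρ_b·K_d/n = 1 + 1.87 × 0.20/0.42 = 1.890.
Sorption retards both mechanisms: v_R = v/R = 0.1206 m/day, D_R = D/R = 0.02053 m²/day.
Peak time from v_R²t² + 2D_R t − x² = 0: t = (√(D_R² + v_R²x²) − D_R)/v_R².
√(D_R² + v_R²x²) = √(0.02053² + 0.1206² × 16.9²) = 2.038; v_R² = 0.01454.
t = (2.038 − 0.02053)/0.01454 = 139 days.

139 days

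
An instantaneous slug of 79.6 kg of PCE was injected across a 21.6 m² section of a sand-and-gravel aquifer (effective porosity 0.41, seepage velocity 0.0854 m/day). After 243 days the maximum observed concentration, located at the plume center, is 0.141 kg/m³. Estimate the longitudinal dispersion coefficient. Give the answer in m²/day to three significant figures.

1.33 m²/day

At the plume center C_max = M/(n_e·A·√(4πDt)), so D = M²/(4πt·(n_e·A·C_max)²).
n_e·A·C_max = 0.41 × 21.6 × 0.141 = 1.249 kg/m.
D = 79.6²/(4π × 243 × 1.249²) = 1.33 m²/day.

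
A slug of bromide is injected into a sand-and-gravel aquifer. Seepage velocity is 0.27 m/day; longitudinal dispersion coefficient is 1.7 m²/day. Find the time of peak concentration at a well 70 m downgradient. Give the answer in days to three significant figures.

For the 1D instantaneous-source solution, setting ∂C/∂t = 0 at fixed x gives v²t² + 2Dt − x² = 0, so t = (√(D² + v²x²) − D)/v².
√(D² + v²x²) = √(1.7² + 0.27² × 70²) = 18.98; v² = 0.0729.
t = (18.98 − 1.7)/0.0729 = 237 days (vs. the pure-advection estimate x/v = 259 d).

237 days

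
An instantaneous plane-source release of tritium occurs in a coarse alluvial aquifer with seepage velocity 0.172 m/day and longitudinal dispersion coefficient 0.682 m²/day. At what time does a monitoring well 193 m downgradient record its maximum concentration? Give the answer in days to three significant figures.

1100 days

For the 1D instantaneous-source solution, setting ∂C/∂t = 0 at fixed x gives v²t² + 2Dt − x² = 0, so t = (√(D² + v²x²) − D)/v².
√(D² + v²x²) = √(0.682² + 0.172² × 193²) = 33.20; v² = 0.029584.
t = (33.20 − 0.682)/0.029584 = 1100 days (vs. the pure-advection estimate x/v = 1120 d).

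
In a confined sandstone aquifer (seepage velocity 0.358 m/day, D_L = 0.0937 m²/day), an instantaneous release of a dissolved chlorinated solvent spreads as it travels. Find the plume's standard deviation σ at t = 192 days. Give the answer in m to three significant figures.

6.00 m

Dispersive spreading gives a Gaussian with σ² = 2Dt; advection only shifts the center.
σ = √(2 × 0.0937 × 192) = 6.00 m.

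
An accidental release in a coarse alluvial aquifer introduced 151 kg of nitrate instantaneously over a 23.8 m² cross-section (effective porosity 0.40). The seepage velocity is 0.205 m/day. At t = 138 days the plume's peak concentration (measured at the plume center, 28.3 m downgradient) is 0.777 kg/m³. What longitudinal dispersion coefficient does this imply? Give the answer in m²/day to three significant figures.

0.240 m²/day

At the plume center C_max = M/(n_e·A·√(4πDt)), so D = M²/(4πt·(n_e·A·C_max)²).
n_e·A·C_max = 0.40 × 23.8 × 0.777 = 7.397 kg/m.
D = 151²/(4π × 138 × 7.397²) = 0.240 m²/day.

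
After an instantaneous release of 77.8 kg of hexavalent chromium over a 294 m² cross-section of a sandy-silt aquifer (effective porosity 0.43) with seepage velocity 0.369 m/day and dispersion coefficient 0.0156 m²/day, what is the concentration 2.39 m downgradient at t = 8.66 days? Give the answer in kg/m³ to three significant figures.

0.142 kg/m³

For an instantaneous plane source, C(x,t) = M/(n_e·A·√(4πDt)) · exp(−(x−vt)²/(4Dt)), with n_e·A the pore (flow) area.
Plume center vt = 0.369 × 8.66 = 3.19554 m, so the well at 2.39 m is 0.80554 m upgradient of the peak.
√(4πDt) = 1.303 m, giving peak height M/(n_e·A·√(4πDt)) = 77.8/(0.43 × 294 × 1.303) = 0.4723 kg/m³.
(x−vt)²/(4Dt) = (-0.80554)²/(4 × 0.0156 × 8.66) = 1.201; exp(−1.201) = 0.3009.
C = 0.4723 × 0.3009 = 0.142 kg/m³.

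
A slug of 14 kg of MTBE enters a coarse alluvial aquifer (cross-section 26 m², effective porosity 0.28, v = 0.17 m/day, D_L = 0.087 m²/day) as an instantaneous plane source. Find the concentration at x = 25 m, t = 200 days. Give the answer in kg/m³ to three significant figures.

For an instantaneous plane source, C(x,t) = M/(n_e·A·√(4πDt)) · exp(−(x−vt)²/(4Dt)), with n_e·A the pore (flow) area.
Plume center vt = 0.17 × 200 = 34 m, so the well at 25 m is 9 m upgradient of the peak.
√(4πDt) = 14.79 m, giving peak height M/(n_e·A·√(4πDt)) = 14/(0.28 × 26 × 14.79) = 0.1300 kg/m³.
(x−vt)²/(4Dt) = (-9)²/(4 × 0.087 × 200) = 1.164; exp(−1.164) = 0.3122.
C = 0.1300 × 0.3122 = 0.0406 kg/m³.

0.0406 kg/m³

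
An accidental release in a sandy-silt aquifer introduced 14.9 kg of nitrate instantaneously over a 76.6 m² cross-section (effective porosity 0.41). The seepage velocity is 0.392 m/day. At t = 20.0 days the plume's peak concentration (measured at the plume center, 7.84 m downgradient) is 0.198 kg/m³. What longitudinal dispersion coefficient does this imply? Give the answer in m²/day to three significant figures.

0.0228 m²/day

At the plume center C_max = M/(n_e·A·√(4πDt)), so D = M²/(4πt·(n_e·A·C_max)²).
n_e·A·C_max = 0.41 × 76.6 × 0.198 = 6.218 kg/m.
D = 14.9²/(4π × 20.0 × 6.218²) = 0.0228 m²/day.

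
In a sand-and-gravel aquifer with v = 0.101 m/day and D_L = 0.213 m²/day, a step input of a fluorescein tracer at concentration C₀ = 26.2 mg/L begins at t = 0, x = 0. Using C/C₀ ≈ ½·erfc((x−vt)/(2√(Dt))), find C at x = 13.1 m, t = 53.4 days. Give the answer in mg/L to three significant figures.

1.39 mg/L

For a continuous step input, C/C₀ ≈ ½·erfc((x−vt)/(2√(Dt))).
vt = 0.101 × 53.4 = 5.3934 m and 2√(Dt) = 2√(0.213 × 53.4) = 6.745 m.
Argument (x−vt)/(2√(Dt)) = (13.1 − 5.3934)/6.745 = 1.143; ½·erfc(1.143) = 0.05300.
C = 26.2 × 0.05300 = 1.39 mg/L.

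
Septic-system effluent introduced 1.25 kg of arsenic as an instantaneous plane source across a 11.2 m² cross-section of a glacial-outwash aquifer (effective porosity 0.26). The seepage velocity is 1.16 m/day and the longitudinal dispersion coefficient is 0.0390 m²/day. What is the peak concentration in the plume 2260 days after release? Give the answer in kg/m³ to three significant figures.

0.0129 kg/m³

The peak of an instantaneous 1D plume sits at x = vt; there the Gaussian factor is 1 and C_max = M/(n_e·A·√(4πDt)), where n_e·A is the pore area the mass is dissolved in.
√(4πDt) = √(4π × 0.0390 × 2260) = 33.28 m, so C_max = 1.25/(0.26 × 11.2 × 33.28) = 0.0129 kg/m³.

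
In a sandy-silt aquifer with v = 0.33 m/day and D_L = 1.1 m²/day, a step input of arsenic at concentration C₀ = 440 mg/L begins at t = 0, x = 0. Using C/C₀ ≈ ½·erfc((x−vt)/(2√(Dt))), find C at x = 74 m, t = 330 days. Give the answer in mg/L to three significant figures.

397 mg/L

For a continuous step input, C/C₀ ≈ ½·erfc((x−vt)/(2√(Dt))).
vt = 0.33 × 330 = 108.9 m and 2√(Dt) = 2√(1.1 × 330) = 38.11 m.
Argument (x−vt)/(2√(Dt)) = (74 − 108.9)/38.11 = -0.9158; ½·erfc(-0.9158) = 0.9024.
C = 440 × 0.9024 = 397 mg/L.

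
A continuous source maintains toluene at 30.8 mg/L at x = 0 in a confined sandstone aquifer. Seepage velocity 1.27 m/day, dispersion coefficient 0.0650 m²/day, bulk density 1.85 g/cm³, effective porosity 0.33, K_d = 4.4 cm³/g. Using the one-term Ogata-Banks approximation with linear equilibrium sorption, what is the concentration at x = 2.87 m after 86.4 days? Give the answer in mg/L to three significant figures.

30.3 mg/L

Retardation factor R = 1 + ρ_b·K_d/n = 1 + 1.85 × 4.4/0.33 = 25.67.
Sorption retards both mechanisms: v_R = v/R = 0.04947 m/day, D_R = D/R = 0.002532 m²/day.
v_R·t = 0.04947 × 86.4 = 4.274208 m; 2√(D_R t) = 0.9354 m; argument = (2.87 − 4.274208)/0.9354 = -1.501.
C = C₀ × ½·erfc(-1.501) = 30.8 × 0.9831 = 30.3 mg/L.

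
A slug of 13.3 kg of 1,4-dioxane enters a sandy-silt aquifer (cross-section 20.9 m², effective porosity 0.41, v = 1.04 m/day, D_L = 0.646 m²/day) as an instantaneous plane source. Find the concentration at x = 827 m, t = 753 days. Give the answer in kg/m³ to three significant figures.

For an instantaneous plane source, C(x,t) = M/(n_e·A·√(4πDt)) · exp(−(x−vt)²/(4Dt)), with n_e·A the pore (flow) area.
Plume center vt = 1.04 × 753 = 783.12 m, so the well at 827 m is 43.88 m downgradient of the peak.
√(4πDt) = 78.18 m, giving peak height M/(n_e·A·√(4πDt)) = 13.3/(0.41 × 20.9 × 78.18) = 0.01985 kg/m³.
(x−vt)²/(4Dt) = (43.88)²/(4 × 0.646 × 753) = 0.9896; exp(−0.9896) = 0.3717.
C = 0.01985 × 0.3717 = 0.00738 kg/m³.

0.00738 kg/m³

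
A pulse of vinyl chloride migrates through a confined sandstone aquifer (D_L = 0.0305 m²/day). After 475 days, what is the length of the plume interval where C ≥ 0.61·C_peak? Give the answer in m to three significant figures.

10.7 m

The plume is Gaussian with σ = √(2Dt) = √(2 × 0.0305 × 475) = 5.383 m.
C/C_peak = exp(−Δx²/(2σ²)) = 0.61 ⇒ Δx = σ·√(−2 ln 0.61) = 5.383 × 0.9943 = 5.352 m.
Width = 2Δx = 10.7 m.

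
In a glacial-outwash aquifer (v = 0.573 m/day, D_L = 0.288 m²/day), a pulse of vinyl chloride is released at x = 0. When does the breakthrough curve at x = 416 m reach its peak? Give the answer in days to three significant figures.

725 days

For the 1D instantaneous-source solution, setting ∂C/∂t = 0 at fixed x gives v²t² + 2Dt − x² = 0, so t = (√(D² + v²x²) − D)/v².
√(D² + v²x²) = √(0.288² + 0.573² × 416²) = 238.4; v² = 0.328329.
t = (238.4 − 0.288)/0.328329 = 725 days (vs. the pure-advection estimate x/v = 726 d).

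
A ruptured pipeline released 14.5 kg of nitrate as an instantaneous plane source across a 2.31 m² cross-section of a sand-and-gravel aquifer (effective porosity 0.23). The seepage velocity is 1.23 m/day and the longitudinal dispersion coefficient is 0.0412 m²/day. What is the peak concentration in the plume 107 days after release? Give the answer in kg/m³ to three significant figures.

The peak of an instantaneous 1D plume sits at x = vt; there the Gaussian factor is 1 and C_max = M/(n_e·A·√(4πDt)), where n_e·A is the pore area the mass is dissolved in.
√(4πDt) = √(4π × 0.0412 × 107) = 7.443 m, so C_max = 14.5/(0.23 × 2.31 × 7.443) = 3.67 kg/m³.

3.67 kg/m³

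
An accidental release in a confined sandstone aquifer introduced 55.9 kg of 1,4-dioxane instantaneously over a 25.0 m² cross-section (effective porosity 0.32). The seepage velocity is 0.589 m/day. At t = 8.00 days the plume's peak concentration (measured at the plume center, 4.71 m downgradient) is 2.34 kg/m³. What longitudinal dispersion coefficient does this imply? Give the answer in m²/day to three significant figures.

0.0887 m²/day

At the plume center C_max = M/(n_e·A·√(4πDt)), so D = M²/(4πt·(n_e·A·C_max)²).
n_e·A·C_max = 0.32 × 25.0 × 2.34 = 18.72 kg/m.
D = 55.9²/(4π × 8.00 × 18.72²) = 0.0887 m²/day.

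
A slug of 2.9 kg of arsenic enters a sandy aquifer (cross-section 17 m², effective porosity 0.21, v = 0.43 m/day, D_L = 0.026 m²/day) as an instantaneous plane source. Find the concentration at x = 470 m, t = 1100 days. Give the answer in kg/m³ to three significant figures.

For an instantaneous plane source, C(x,t) = M/(n_e·A·√(4πDt)) · exp(−(x−vt)²/(4Dt)), with n_e·A the pore (flow) area.
Plume center vt = 0.43 × 1100 = 473 m, so the well at 470 m is 3 m upgradient of the peak.
√(4πDt) = 18.96 m, giving peak height M/(n_e·A·√(4πDt)) = 2.9/(0.21 × 17 × 18.96) = 0.04284 kg/m³.
(x−vt)²/(4Dt) = (-3)²/(4 × 0.026 × 1100) = 0.07867; exp(−0.07867) = 0.9243.
C = 0.04284 × 0.9243 = 0.0396 kg/m³.

0.0396 kg/m³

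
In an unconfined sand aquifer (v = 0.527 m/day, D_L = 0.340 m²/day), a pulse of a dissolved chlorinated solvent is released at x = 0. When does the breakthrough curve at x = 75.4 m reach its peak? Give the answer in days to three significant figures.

For the 1D instantaneous-source solution, setting ∂C/∂t = 0 at fixed x gives v²t² + 2Dt − x² = 0, so t = (√(D² + v²x²) − D)/v².
√(D² + v²x²) = √(0.340² + 0.527² × 75.4²) = 39.74; v² = 0.277729.
t = (39.74 − 0.340)/0.277729 = 142 days (vs. the pure-advection estimate x/v = 143 d).

142 days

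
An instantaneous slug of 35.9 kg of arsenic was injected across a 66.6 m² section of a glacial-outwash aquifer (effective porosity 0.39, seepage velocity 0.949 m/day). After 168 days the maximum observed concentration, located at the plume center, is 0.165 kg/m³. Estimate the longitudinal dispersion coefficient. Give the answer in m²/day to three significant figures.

At the plume center C_max = M/(n_e·A·√(4πDt)), so D = M²/(4πt·(n_e·A·C_max)²).
n_e·A·C_max = 0.39 × 66.6 × 0.165 = 4.286 kg/m.
D = 35.9²/(4π × 168 × 4.286²) = 0.0332 m²/day.

0.0332 m²/day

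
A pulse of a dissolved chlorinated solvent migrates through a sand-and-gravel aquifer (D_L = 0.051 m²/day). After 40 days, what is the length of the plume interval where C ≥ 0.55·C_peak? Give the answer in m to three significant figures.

4.42 m

The plume is Gaussian with σ = √(2Dt) = √(2 × 0.051 × 40) = 2.020 m.
C/C_peak = exp(−Δx²/(2σ²)) = 0.55 ⇒ Δx = σ·√(−2 ln 0.55) = 2.020 × 1.093 = 2.208 m.
Width = 2Δx = 4.42 m.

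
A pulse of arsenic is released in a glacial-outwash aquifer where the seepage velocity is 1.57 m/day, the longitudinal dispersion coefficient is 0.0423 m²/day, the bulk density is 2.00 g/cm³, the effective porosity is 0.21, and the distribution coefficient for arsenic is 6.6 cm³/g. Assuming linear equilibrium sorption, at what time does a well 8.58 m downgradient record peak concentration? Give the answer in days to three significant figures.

348 days

Retardation factor R = 1 + ρ_b·K_d/n = 1 + 2.00 × 6.6/0.21 = 63.86.
Sorption retards both mechanisms: v_R = v/R = 0.02459 m/day, D_R = D/R = 0.0006624 m²/day.
Peak time from v_R²t² + 2D_R t − x² = 0: t = (√(D_R² + v_R²x²) − D_R)/v_R².
√(D_R² + v_R²x²) = √(0.0006624² + 0.02459² × 8.58²) = 0.2110; v_R² = 0.0006047.
t = (0.2110 − 0.0006624)/0.0006047 = 348 days.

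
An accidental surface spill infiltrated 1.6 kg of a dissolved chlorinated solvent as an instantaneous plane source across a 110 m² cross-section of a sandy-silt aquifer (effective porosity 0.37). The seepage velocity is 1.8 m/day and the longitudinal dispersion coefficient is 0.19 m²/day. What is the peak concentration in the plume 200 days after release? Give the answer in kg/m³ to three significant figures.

0.00180 kg/m³

The peak of an instantaneous 1D plume sits at x = vt; there the Gaussian factor is 1 and C_max = M/(n_e·A·√(4πDt)), where n_e·A is the pore area the mass is dissolved in.
√(4πDt) = √(4π × 0.19 × 200) = 21.85 m, so C_max = 1.6/(0.37 × 110 × 21.85) = 0.00180 kg/m³.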